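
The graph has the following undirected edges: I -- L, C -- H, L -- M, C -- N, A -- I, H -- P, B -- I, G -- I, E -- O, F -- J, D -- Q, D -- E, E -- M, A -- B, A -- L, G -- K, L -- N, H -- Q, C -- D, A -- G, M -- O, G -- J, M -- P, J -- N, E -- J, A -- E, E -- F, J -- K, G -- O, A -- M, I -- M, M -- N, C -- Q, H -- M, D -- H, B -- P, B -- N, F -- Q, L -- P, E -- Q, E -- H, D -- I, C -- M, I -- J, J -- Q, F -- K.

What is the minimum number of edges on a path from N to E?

2

Level 0: N
Level 1: B, C, J, L, M
Level 2: A, D, E, F, G, H, I, K, O, P, Q
E first appears at level 2.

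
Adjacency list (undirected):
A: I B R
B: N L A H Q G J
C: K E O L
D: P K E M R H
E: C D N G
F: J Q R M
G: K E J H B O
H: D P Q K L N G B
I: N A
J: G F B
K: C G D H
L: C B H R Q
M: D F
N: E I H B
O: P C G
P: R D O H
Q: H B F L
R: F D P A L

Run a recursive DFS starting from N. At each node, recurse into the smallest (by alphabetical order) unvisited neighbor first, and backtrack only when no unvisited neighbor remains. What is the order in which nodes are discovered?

Visit N
N → B
B → A
A → I
A → R
R → D
D → E
E → C
C → K
K → G
G → H
H → L
L → Q
Q → F
F → J
F → M
H → P
P → O

N → B → A → I → R → D → E → C → K → G → H → L → Q → F → J → M → P → O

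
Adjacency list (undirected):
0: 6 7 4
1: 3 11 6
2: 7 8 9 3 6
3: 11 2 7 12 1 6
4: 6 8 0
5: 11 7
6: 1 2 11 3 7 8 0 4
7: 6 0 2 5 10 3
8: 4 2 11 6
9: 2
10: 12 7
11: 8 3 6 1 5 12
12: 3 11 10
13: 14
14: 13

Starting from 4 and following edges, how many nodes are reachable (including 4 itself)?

BFS from 4 visits: 4, 6, 8, 0, 1, 2, 11, 3, 7, 9, 5, 12, 10
Reachable nodes: 13 of 15 total.

13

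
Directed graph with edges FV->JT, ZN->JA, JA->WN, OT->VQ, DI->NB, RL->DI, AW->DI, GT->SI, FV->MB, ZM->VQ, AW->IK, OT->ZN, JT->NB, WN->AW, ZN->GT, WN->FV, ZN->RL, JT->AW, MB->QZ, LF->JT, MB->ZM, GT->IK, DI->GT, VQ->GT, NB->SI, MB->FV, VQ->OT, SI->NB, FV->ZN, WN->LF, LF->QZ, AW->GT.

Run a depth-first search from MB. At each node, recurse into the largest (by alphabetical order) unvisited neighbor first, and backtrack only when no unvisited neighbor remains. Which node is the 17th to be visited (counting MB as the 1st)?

Visit MB
MB → ZM
ZM → VQ
VQ → OT
OT → ZN
ZN → RL
RL → DI
DI → NB
NB → SI
DI → GT
GT → IK
ZN → JA
JA → WN
WN → LF
LF → QZ
LF → JT
JT → AW
WN → FV

Visit order: MB, ZM, VQ, OT, ZN, RL, DI, NB, SI, GT, IK, JA, WN, LF, QZ, JT, AW, FV

AW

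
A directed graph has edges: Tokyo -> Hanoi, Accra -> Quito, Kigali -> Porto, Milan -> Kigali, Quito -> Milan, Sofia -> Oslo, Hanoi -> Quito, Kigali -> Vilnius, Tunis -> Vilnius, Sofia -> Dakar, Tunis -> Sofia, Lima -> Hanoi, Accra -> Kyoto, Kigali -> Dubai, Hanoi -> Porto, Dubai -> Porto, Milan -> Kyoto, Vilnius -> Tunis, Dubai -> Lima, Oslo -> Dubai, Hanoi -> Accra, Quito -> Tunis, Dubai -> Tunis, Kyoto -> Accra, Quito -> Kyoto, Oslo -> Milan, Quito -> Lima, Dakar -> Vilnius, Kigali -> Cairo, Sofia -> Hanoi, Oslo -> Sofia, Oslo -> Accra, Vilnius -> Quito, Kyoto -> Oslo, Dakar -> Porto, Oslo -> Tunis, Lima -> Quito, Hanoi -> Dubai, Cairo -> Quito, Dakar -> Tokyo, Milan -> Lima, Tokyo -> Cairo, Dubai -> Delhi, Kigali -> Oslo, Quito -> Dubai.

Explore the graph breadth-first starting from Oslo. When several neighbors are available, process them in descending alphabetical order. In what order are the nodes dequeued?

Oslo, Tunis, Sofia, Milan, Dubai, Accra, Vilnius, Hanoi, Dakar, Lima, Kyoto, Kigali, Porto, Delhi, Quito, Tokyo, Cairo

Visit Oslo; enqueue Tunis, Sofia, Milan, Dubai, Accra → queue [Tunis, Sofia, Milan, Dubai, Accra]
Visit Tunis; enqueue Vilnius → queue [Sofia, Milan, Dubai, Accra, Vilnius]
Visit Sofia; enqueue Hanoi, Dakar → queue [Milan, Dubai, Accra, Vilnius, Hanoi, Dakar]
Visit Milan; enqueue Lima, Kyoto, Kigali → queue [Dubai, Accra, Vilnius, Hanoi, Dakar, Lima, Kyoto, Kigali]
Visit Dubai; enqueue Porto, Delhi → queue [Accra, Vilnius, Hanoi, Dakar, Lima, Kyoto, Kigali, Porto, Delhi]
Visit Accra; enqueue Quito → queue [Vilnius, Hanoi, Dakar, Lima, Kyoto, Kigali, Porto, Delhi, Quito]
Visit Vilnius → queue [Hanoi, Dakar, Lima, Kyoto, Kigali, Porto, Delhi, Quito]
Visit Hanoi → queue [Dakar, Lima, Kyoto, Kigali, Porto, Delhi, Quito]
Visit Dakar; enqueue Tokyo → queue [Lima, Kyoto, Kigali, Porto, Delhi, Quito, Tokyo]
Visit Lima → queue [Kyoto, Kigali, Porto, Delhi, Quito, Tokyo]
Visit Kyoto → queue [Kigali, Porto, Delhi, Quito, Tokyo]
Visit Kigali; enqueue Cairo → queue [Porto, Delhi, Quito, Tokyo, Cairo]
Visit Porto → queue [Delhi, Quito, Tokyo, Cairo]
Visit Delhi → queue [Quito, Tokyo, Cairo]
Visit Quito → queue [Tokyo, Cairo]
Visit Tokyo → queue [Cairo]
Visit Cairo → queue []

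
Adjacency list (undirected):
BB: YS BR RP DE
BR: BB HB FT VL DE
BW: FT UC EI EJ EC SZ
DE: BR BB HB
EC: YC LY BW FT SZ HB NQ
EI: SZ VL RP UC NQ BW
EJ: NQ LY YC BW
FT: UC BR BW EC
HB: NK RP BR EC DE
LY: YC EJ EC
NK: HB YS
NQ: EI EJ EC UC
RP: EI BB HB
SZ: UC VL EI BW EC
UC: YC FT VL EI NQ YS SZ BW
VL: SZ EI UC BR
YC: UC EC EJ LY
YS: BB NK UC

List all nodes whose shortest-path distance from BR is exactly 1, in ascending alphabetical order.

Level 0: BR
Level 1: BB, DE, FT, HB, VL
Level 2: BW, EC, EI, NK, RP, SZ, UC, YS
Level 3: EJ, LY, NQ, YC

BB, DE, FT, HB, VL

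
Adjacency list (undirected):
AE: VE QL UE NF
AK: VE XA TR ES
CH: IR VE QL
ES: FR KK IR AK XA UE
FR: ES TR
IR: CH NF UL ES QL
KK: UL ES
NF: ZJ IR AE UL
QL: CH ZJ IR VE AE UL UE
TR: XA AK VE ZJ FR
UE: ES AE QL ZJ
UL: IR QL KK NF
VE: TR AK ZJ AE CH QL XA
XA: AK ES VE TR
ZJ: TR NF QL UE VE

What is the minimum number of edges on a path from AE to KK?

Level 0: AE
Level 1: NF, QL, UE, VE
Level 2: AK, CH, ES, IR, TR, UL, XA, ZJ
Level 3: FR, KK
KK first appears at level 3.

3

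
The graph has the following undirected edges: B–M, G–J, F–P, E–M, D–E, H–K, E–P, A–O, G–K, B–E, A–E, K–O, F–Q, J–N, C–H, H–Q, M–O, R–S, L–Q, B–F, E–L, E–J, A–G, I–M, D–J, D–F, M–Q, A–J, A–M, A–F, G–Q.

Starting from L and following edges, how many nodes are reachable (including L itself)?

BFS from L visits: L, E, Q, A, B, D, J, M, P, F, G, H, O, N, I, K, C
Reachable nodes: 17 of 19 total.

17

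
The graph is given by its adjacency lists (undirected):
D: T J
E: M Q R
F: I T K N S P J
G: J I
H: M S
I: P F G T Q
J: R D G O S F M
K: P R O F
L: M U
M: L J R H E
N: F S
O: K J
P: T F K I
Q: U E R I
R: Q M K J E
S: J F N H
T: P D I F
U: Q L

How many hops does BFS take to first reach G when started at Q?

Level 0: Q
Level 1: E, I, R, U
Level 2: F, G, J, K, L, M, P, T
Level 3: D, H, N, O, S
G first appears at level 2.

2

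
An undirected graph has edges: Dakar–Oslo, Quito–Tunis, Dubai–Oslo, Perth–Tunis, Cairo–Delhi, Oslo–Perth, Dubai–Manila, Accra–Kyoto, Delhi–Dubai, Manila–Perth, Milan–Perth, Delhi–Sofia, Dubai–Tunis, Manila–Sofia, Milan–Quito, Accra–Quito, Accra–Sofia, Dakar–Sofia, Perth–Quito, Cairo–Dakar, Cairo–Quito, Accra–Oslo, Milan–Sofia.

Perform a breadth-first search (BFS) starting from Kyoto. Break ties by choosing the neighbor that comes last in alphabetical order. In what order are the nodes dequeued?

Kyoto, Accra, Sofia, Quito, Oslo, Milan, Manila, Delhi, Dakar, Tunis, Perth, Cairo, Dubai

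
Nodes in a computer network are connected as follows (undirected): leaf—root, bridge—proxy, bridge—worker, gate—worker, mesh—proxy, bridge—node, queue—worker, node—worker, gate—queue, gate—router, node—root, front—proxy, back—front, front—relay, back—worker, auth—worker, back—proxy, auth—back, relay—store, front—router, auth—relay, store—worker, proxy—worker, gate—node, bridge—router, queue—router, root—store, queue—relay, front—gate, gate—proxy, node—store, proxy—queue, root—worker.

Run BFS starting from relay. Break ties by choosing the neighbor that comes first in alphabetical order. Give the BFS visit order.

relay auth front queue store back worker gate proxy router node root bridge mesh leaf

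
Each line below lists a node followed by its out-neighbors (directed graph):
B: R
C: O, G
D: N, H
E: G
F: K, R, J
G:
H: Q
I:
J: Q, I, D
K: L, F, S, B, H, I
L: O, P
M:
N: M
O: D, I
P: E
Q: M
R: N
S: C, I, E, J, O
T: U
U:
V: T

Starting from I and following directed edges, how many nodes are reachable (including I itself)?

1

BFS from I visits: I
Reachable nodes: 1 of 21 total.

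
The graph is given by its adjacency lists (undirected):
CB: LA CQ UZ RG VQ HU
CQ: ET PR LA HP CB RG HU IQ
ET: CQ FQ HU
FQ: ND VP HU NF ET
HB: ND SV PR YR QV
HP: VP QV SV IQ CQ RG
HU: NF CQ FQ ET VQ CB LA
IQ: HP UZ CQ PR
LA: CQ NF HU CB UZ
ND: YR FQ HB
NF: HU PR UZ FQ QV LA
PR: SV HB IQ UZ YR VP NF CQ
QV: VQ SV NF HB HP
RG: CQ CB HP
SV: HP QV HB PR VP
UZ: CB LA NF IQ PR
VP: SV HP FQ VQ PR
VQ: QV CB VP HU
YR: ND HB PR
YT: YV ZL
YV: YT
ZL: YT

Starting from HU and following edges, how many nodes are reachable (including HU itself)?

BFS from HU visits: HU, NF, CQ, FQ, ET, VQ, CB, LA, PR, UZ, QV, HP, RG, IQ, ND, VP, SV, HB, YR
Reachable nodes: 19 of 22 total.

19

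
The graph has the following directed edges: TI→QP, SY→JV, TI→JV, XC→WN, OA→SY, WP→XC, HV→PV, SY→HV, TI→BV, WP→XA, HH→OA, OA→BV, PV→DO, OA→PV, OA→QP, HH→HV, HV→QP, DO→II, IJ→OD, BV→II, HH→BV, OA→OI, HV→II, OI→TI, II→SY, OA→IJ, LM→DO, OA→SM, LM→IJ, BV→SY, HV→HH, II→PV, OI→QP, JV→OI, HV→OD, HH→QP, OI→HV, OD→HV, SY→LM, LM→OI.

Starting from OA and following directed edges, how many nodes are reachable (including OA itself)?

16

BFS from OA visits: OA, SY, SM, QP, PV, OI, IJ, BV, LM, JV, HV, DO, TI, OD, II, HH
Reachable nodes: 16 of 20 total.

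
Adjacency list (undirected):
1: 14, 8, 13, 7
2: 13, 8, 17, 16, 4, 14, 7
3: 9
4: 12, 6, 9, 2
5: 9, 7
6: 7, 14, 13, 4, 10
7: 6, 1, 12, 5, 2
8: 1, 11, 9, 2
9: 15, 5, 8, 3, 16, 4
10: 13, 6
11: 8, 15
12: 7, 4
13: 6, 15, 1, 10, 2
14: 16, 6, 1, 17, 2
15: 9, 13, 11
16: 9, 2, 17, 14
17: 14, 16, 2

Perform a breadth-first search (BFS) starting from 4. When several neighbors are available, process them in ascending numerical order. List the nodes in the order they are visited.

4 2 6 9 12 7 8 13 14 16 17 10 3 5 15 1 11

Visit 4; enqueue 2, 6, 9, 12 → queue [2, 6, 9, 12]
Visit 2; enqueue 7, 8, 13, 14, 16, 17 → queue [6, 9, 12, 7, 8, 13, 14, 16, 17]
Visit 6; enqueue 10 → queue [9, 12, 7, 8, 13, 14, 16, 17, 10]
Visit 9; enqueue 3, 5, 15 → queue [12, 7, 8, 13, 14, 16, 17, 10, 3, 5, 15]
Visit 12 → queue [7, 8, 13, 14, 16, 17, 10, 3, 5, 15]
Visit 7; enqueue 1 → queue [8, 13, 14, 16, 17, 10, 3, 5, 15, 1]
Visit 8; enqueue 11 → queue [13, 14, 16, 17, 10, 3, 5, 15, 1, 11]
Visit 13 → queue [14, 16, 17, 10, 3, 5, 15, 1, 11]
Visit 14 → queue [16, 17, 10, 3, 5, 15, 1, 11]
Visit 16 → queue [17, 10, 3, 5, 15, 1, 11]
Visit 17 → queue [10, 3, 5, 15, 1, 11]
Visit 10 → queue [3, 5, 15, 1, 11]
Visit 3 → queue [5, 15, 1, 11]
Visit 5 → queue [15, 1, 11]
Visit 15 → queue [1, 11]
Visit 1 → queue [11]
Visit 11 → queue []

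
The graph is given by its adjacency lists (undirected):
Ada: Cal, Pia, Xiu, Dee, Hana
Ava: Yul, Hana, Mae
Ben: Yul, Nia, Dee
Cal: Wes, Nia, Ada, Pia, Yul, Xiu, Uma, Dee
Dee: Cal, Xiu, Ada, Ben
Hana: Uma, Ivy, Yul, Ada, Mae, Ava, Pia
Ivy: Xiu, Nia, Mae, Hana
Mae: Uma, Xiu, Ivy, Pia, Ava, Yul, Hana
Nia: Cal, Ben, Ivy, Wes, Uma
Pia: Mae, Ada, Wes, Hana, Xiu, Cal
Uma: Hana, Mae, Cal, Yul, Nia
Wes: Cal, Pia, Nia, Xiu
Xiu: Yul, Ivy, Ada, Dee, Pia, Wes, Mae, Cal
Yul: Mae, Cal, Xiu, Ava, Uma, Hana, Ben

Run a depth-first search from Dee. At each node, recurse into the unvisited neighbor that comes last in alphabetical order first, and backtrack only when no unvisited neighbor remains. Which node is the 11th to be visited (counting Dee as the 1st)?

Ava

Visit Dee
Dee → Xiu
Xiu → Yul
Yul → Uma
Uma → Nia
Nia → Wes
Wes → Pia
Pia → Mae
Mae → Ivy
Ivy → Hana
Hana → Ava
Hana → Ada
Ada → Cal
Nia → Ben

Visit order: Dee, Xiu, Yul, Uma, Nia, Wes, Pia, Mae, Ivy, Hana, Ava, Ada, Cal, Ben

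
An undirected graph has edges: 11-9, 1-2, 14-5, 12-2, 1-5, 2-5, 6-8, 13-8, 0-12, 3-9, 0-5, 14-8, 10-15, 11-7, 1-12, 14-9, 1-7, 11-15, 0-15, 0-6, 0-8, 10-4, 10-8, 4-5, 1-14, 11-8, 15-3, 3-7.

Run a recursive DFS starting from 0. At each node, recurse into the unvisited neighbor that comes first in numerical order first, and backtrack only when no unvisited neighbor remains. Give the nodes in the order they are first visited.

0 5 1 2 12 7 3 9 11 8 6 10 4 15 13 14

Visit 0
0 → 5
5 → 1
1 → 2
2 → 12
1 → 7
7 → 3
3 → 9
9 → 11
11 → 8
8 → 6
8 → 10
10 → 4
10 → 15
8 → 13
8 → 14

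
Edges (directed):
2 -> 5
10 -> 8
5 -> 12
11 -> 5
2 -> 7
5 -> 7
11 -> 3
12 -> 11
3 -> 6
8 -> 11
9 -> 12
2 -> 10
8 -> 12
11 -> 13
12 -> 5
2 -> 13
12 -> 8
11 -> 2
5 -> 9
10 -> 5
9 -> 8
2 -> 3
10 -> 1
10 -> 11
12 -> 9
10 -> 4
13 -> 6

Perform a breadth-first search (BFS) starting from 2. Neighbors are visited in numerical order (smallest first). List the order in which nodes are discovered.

Visit 2; enqueue 3, 5, 7, 10, 13 → queue [3, 5, 7, 10, 13]
Visit 3; enqueue 6 → queue [5, 7, 10, 13, 6]
Visit 5; enqueue 9, 12 → queue [7, 10, 13, 6, 9, 12]
Visit 7 → queue [10, 13, 6, 9, 12]
Visit 10; enqueue 1, 4, 8, 11 → queue [13, 6, 9, 12, 1, 4, 8, 11]
Visit 13 → queue [6, 9, 12, 1, 4, 8, 11]
Visit 6 → queue [9, 12, 1, 4, 8, 11]
Visit 9 → queue [12, 1, 4, 8, 11]
Visit 12 → queue [1, 4, 8, 11]
Visit 1 → queue [4, 8, 11]
Visit 4 → queue [8, 11]
Visit 8 → queue [11]
Visit 11 → queue []

2, 3, 5, 7, 10, 13, 6, 9, 12, 1, 4, 8, 11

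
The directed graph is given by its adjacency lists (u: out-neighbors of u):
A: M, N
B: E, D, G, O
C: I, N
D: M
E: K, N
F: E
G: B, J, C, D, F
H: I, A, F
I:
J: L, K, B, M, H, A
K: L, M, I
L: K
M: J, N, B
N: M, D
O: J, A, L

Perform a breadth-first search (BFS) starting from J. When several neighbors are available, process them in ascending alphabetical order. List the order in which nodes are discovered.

J → A → B → H → K → L → M → N → D → E → G → O → F → I → C

Visit J; enqueue A, B, H, K, L, M → queue [A, B, H, K, L, M]
Visit A; enqueue N → queue [B, H, K, L, M, N]
Visit B; enqueue D, E, G, O → queue [H, K, L, M, N, D, E, G, O]
Visit H; enqueue F, I → queue [K, L, M, N, D, E, G, O, F, I]
Visit K → queue [L, M, N, D, E, G, O, F, I]
Visit L → queue [M, N, D, E, G, O, F, I]
Visit M → queue [N, D, E, G, O, F, I]
Visit N → queue [D, E, G, O, F, I]
Visit D → queue [E, G, O, F, I]
Visit E → queue [G, O, F, I]
Visit G; enqueue C → queue [O, F, I, C]
Visit O → queue [F, I, C]
Visit F → queue [I, C]
Visit I → queue [C]
Visit C → queue []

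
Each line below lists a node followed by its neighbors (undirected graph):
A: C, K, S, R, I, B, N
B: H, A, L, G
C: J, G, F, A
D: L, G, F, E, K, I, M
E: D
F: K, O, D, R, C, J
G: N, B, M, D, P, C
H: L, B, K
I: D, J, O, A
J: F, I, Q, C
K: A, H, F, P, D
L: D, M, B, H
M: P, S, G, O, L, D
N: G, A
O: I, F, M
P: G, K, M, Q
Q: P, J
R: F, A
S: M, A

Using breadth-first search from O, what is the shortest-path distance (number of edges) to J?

Level 0: O
Level 1: F, I, M
Level 2: A, C, D, G, J, K, L, P, R, S
Level 3: B, E, H, N, Q
J first appears at level 2.

2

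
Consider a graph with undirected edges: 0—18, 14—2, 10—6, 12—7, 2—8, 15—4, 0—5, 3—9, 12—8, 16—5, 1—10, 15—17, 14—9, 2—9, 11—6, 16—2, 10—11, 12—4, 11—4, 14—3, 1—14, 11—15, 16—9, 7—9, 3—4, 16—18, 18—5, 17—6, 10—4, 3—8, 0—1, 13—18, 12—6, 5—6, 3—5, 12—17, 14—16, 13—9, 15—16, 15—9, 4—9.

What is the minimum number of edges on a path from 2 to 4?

2

Level 0: 2
Level 1: 8, 9, 14, 16
Level 2: 1, 3, 4, 5, 7, 12, 13, 15, 18
Level 3: 0, 6, 10, 11, 17
4 first appears at level 2.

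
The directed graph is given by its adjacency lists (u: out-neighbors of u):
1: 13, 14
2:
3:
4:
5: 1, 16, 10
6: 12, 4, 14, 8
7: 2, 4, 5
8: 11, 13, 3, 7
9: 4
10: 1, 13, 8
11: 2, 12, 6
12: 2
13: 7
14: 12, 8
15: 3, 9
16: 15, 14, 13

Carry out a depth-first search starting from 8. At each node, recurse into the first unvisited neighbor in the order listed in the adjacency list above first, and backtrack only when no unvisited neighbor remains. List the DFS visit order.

8, 11, 2, 12, 6, 4, 14, 13, 7, 5, 1, 16, 15, 3, 9, 10

Visit 8
8 → 11
11 → 2
11 → 12
11 → 6
6 → 4
6 → 14
8 → 13
13 → 7
7 → 5
5 → 1
5 → 16
16 → 15
15 → 3
15 → 9
5 → 10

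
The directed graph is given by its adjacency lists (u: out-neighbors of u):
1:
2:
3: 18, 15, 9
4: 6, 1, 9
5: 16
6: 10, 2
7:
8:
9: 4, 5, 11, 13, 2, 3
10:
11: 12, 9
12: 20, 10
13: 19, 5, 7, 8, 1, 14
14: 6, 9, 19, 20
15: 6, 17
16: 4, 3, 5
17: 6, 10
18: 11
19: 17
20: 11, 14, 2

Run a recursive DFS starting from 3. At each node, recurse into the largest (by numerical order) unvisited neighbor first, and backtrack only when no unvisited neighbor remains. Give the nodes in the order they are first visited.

Visit 3
3 → 18
18 → 11
11 → 12
12 → 20
20 → 14
14 → 19
19 → 17
17 → 10
17 → 6
6 → 2
14 → 9
9 → 13
13 → 8
13 → 7
13 → 5
5 → 16
16 → 4
4 → 1
3 → 15

3, 18, 11, 12, 20, 14, 19, 17, 10, 6, 2, 9, 13, 8, 7, 5, 16, 4, 1, 15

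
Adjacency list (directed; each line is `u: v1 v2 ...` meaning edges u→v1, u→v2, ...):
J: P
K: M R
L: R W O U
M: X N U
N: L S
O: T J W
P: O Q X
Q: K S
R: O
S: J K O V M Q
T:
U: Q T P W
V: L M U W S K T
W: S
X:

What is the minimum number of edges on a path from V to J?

2

Level 0: V
Level 1: K, L, M, S, T, U, W
Level 2: J, N, O, P, Q, R, X
J first appears at level 2.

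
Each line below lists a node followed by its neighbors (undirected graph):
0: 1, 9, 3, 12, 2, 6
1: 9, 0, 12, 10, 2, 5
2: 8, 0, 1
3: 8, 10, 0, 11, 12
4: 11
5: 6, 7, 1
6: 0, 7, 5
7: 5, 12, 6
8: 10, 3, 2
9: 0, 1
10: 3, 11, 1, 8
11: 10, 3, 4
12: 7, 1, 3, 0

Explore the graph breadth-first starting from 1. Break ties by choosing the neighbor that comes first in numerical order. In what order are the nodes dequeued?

1 → 0 → 2 → 5 → 9 → 10 → 12 → 3 → 6 → 8 → 7 → 11 → 4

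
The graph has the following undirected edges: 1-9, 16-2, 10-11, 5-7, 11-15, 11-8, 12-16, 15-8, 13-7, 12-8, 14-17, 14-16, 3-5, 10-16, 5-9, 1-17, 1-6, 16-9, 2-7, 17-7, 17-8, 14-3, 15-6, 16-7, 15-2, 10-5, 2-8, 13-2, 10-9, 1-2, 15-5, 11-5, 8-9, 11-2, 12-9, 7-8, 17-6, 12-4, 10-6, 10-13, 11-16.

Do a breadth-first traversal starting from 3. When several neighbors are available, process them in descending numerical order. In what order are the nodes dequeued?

3, 14, 5, 17, 16, 15, 11, 10, 9, 7, 8, 6, 1, 12, 2, 13, 4

Visit 3; enqueue 14, 5 → queue [14, 5]
Visit 14; enqueue 17, 16 → queue [5, 17, 16]
Visit 5; enqueue 15, 11, 10, 9, 7 → queue [17, 16, 15, 11, 10, 9, 7]
Visit 17; enqueue 8, 6, 1 → queue [16, 15, 11, 10, 9, 7, 8, 6, 1]
Visit 16; enqueue 12, 2 → queue [15, 11, 10, 9, 7, 8, 6, 1, 12, 2]
Visit 15 → queue [11, 10, 9, 7, 8, 6, 1, 12, 2]
Visit 11 → queue [10, 9, 7, 8, 6, 1, 12, 2]
Visit 10; enqueue 13 → queue [9, 7, 8, 6, 1, 12, 2, 13]
Visit 9 → queue [7, 8, 6, 1, 12, 2, 13]
Visit 7 → queue [8, 6, 1, 12, 2, 13]
Visit 8 → queue [6, 1, 12, 2, 13]
Visit 6 → queue [1, 12, 2, 13]
Visit 1 → queue [12, 2, 13]
Visit 12; enqueue 4 → queue [2, 13, 4]
Visit 2 → queue [13, 4]
Visit 13 → queue [4]
Visit 4 → queue []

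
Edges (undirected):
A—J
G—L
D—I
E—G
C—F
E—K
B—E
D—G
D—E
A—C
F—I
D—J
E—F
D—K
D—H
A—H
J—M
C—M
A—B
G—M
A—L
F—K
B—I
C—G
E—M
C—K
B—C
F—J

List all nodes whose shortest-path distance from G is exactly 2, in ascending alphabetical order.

A, B, F, H, I, J, K

Level 0: G
Level 1: C, D, E, L, M
Level 2: A, B, F, H, I, J, K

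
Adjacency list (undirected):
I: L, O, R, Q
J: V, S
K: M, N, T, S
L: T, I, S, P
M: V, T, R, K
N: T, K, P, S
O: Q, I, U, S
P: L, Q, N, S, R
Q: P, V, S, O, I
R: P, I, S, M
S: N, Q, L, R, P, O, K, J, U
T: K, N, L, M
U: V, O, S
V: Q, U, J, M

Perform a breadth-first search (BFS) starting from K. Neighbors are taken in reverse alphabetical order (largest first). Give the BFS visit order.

Visit K; enqueue T, S, N, M → queue [T, S, N, M]
Visit T; enqueue L → queue [S, N, M, L]
Visit S; enqueue U, R, Q, P, O, J → queue [N, M, L, U, R, Q, P, O, J]
Visit N → queue [M, L, U, R, Q, P, O, J]
Visit M; enqueue V → queue [L, U, R, Q, P, O, J, V]
Visit L; enqueue I → queue [U, R, Q, P, O, J, V, I]
Visit U → queue [R, Q, P, O, J, V, I]
Visit R → queue [Q, P, O, J, V, I]
Visit Q → queue [P, O, J, V, I]
Visit P → queue [O, J, V, I]
Visit O → queue [J, V, I]
Visit J → queue [V, I]
Visit V → queue [I]
Visit I → queue []

K → T → S → N → M → L → U → R → Q → P → O → J → V → I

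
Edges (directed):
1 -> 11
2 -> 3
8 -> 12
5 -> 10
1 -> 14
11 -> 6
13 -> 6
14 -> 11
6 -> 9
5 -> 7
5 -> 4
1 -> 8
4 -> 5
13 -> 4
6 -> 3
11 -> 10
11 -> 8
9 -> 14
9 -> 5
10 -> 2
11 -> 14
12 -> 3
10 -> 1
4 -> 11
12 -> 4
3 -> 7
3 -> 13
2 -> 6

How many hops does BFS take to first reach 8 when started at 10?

Level 0: 10
Level 1: 1, 2
Level 2: 3, 6, 8, 11, 14
Level 3: 7, 9, 12, 13
Level 4: 4, 5
8 first appears at level 2.

2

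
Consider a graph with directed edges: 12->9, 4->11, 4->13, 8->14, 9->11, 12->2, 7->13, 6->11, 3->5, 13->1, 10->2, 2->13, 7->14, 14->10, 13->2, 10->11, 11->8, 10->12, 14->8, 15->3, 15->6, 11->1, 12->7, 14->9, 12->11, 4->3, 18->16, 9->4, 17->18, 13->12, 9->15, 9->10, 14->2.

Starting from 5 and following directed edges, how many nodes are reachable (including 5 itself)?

1

BFS from 5 visits: 5
Reachable nodes: 1 of 18 total.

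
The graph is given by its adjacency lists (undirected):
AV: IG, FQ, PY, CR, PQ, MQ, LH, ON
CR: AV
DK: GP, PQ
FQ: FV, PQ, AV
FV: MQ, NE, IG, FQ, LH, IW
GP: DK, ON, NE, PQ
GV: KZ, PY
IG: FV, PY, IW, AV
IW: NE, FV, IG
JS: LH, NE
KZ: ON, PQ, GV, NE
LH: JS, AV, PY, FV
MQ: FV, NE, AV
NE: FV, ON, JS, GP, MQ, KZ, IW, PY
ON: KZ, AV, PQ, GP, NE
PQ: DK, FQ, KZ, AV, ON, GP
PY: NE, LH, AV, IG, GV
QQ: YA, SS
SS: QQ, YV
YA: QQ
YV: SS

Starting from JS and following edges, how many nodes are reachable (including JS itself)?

BFS from JS visits: JS, NE, LH, PY, ON, MQ, KZ, IW, GP, FV, AV, IG, GV, PQ, DK, FQ, CR
Reachable nodes: 17 of 21 total.

17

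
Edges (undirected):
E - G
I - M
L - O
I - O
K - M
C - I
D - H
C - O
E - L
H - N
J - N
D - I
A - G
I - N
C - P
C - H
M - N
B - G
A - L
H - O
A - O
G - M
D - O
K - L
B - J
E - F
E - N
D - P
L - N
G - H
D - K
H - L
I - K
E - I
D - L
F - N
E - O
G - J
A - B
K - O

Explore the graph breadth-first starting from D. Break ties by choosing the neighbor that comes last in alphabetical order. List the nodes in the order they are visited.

Visit D; enqueue P, O, L, K, I, H → queue [P, O, L, K, I, H]
Visit P; enqueue C → queue [O, L, K, I, H, C]
Visit O; enqueue E, A → queue [L, K, I, H, C, E, A]
Visit L; enqueue N → queue [K, I, H, C, E, A, N]
Visit K; enqueue M → queue [I, H, C, E, A, N, M]
Visit I → queue [H, C, E, A, N, M]
Visit H; enqueue G → queue [C, E, A, N, M, G]
Visit C → queue [E, A, N, M, G]
Visit E; enqueue F → queue [A, N, M, G, F]
Visit A; enqueue B → queue [N, M, G, F, B]
Visit N; enqueue J → queue [M, G, F, B, J]
Visit M → queue [G, F, B, J]
Visit G → queue [F, B, J]
Visit F → queue [B, J]
Visit B → queue [J]
Visit J → queue []

D, P, O, L, K, I, H, C, E, A, N, M, G, F, B, J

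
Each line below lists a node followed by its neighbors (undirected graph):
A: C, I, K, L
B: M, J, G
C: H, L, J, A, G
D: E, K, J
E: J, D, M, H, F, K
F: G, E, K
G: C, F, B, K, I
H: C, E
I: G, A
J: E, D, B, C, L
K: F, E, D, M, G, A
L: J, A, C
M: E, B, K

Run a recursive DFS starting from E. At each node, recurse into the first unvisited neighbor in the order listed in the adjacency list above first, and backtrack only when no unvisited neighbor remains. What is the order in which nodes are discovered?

Visit E
E → J
J → D
D → K
K → F
F → G
G → C
C → H
C → L
L → A
A → I
G → B
B → M

E, J, D, K, F, G, C, H, L, A, I, B, M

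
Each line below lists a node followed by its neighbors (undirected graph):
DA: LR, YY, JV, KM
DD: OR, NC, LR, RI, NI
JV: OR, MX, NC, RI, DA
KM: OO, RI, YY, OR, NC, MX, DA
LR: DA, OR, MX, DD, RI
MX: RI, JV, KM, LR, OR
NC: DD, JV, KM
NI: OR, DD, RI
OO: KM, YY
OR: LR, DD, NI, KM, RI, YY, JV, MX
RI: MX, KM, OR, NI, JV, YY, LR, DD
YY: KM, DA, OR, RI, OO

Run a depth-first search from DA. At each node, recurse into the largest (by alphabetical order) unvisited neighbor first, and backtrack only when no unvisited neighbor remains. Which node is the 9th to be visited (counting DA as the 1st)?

Visit DA
DA → YY
YY → RI
RI → OR
OR → NI
NI → DD
DD → NC
NC → KM
KM → OO
KM → MX
MX → LR
MX → JV

Visit order: DA, YY, RI, OR, NI, DD, NC, KM, OO, MX, LR, JV

OO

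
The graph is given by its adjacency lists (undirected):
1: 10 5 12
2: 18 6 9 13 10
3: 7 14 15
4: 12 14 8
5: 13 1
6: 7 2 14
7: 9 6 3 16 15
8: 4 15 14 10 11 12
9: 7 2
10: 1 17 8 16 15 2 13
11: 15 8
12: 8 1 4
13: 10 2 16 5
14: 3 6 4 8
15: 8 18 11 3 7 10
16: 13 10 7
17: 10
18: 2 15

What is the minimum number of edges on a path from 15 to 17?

2

Level 0: 15
Level 1: 3, 7, 8, 10, 11, 18
Level 2: 1, 2, 4, 6, 9, 12, 13, 14, 16, 17
Level 3: 5
17 first appears at level 2.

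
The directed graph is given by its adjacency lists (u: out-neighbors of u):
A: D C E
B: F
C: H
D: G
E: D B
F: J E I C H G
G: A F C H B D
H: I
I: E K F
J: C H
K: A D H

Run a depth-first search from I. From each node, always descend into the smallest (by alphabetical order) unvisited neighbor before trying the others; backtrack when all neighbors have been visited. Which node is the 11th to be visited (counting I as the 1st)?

Visit I
I → E
E → B
B → F
F → C
C → H
F → G
G → A
A → D
F → J
I → K

Visit order: I, E, B, F, C, H, G, A, D, J, K

K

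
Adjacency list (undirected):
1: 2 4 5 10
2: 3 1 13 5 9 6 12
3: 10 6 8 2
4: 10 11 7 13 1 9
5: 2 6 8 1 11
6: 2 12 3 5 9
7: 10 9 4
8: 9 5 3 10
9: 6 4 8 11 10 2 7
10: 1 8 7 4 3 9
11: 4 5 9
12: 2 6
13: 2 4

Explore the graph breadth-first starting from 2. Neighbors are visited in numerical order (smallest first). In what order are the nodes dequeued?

2 -> 1 -> 3 -> 5 -> 6 -> 9 -> 12 -> 13 -> 4 -> 10 -> 8 -> 11 -> 7

Visit 2; enqueue 1, 3, 5, 6, 9, 12, 13 → queue [1, 3, 5, 6, 9, 12, 13]
Visit 1; enqueue 4, 10 → queue [3, 5, 6, 9, 12, 13, 4, 10]
Visit 3; enqueue 8 → queue [5, 6, 9, 12, 13, 4, 10, 8]
Visit 5; enqueue 11 → queue [6, 9, 12, 13, 4, 10, 8, 11]
Visit 6 → queue [9, 12, 13, 4, 10, 8, 11]
Visit 9; enqueue 7 → queue [12, 13, 4, 10, 8, 11, 7]
Visit 12 → queue [13, 4, 10, 8, 11, 7]
Visit 13 → queue [4, 10, 8, 11, 7]
Visit 4 → queue [10, 8, 11, 7]
Visit 10 → queue [8, 11, 7]
Visit 8 → queue [11, 7]
Visit 11 → queue [7]
Visit 7 → queue []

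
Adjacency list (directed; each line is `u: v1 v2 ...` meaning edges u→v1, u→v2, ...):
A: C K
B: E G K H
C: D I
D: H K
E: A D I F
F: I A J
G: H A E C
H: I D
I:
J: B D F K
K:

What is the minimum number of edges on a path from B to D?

2

Level 0: B
Level 1: E, G, H, K
Level 2: A, C, D, F, I
Level 3: J
D first appears at level 2.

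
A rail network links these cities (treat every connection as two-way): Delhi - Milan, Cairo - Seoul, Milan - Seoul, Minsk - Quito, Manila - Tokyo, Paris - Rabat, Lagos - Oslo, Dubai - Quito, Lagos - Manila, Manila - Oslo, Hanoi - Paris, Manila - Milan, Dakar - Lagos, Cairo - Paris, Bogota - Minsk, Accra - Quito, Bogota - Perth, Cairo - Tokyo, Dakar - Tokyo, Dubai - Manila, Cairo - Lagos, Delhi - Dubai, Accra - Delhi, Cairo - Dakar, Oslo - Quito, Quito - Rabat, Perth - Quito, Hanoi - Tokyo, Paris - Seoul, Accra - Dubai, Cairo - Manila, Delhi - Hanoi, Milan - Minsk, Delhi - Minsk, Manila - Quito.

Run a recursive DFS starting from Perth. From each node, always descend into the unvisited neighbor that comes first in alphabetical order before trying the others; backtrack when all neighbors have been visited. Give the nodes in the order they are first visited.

Visit Perth
Perth → Bogota
Bogota → Minsk
Minsk → Delhi
Delhi → Accra
Accra → Dubai
Dubai → Manila
Manila → Cairo
Cairo → Dakar
Dakar → Lagos
Lagos → Oslo
Oslo → Quito
Quito → Rabat
Rabat → Paris
Paris → Hanoi
Hanoi → Tokyo
Paris → Seoul
Seoul → Milan

Perth, Bogota, Minsk, Delhi, Accra, Dubai, Manila, Cairo, Dakar, Lagos, Oslo, Quito, Rabat, Paris, Hanoi, Tokyo, Seoul, Milan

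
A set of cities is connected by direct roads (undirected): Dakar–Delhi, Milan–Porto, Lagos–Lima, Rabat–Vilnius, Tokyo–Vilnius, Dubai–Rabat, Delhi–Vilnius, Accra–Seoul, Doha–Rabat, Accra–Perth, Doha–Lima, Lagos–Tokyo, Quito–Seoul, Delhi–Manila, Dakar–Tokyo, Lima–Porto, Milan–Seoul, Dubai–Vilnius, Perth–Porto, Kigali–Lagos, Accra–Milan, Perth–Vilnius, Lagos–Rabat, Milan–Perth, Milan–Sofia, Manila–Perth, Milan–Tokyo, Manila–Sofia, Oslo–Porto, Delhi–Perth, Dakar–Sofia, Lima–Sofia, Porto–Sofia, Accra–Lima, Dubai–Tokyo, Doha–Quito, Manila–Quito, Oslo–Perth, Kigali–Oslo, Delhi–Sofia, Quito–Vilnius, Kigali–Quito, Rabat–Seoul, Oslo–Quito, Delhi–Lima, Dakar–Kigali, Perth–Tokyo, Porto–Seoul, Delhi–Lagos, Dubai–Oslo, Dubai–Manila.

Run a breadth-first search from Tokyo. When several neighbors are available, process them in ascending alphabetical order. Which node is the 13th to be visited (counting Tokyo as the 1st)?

Visit Tokyo; enqueue Dakar, Dubai, Lagos, Milan, Perth, Vilnius → queue [Dakar, Dubai, Lagos, Milan, Perth, Vilnius]
Visit Dakar; enqueue Delhi, Kigali, Sofia → queue [Dubai, Lagos, Milan, Perth, Vilnius, Delhi, Kigali, Sofia]
Visit Dubai; enqueue Manila, Oslo, Rabat → queue [Lagos, Milan, Perth, Vilnius, Delhi, Kigali, Sofia, Manila, Oslo, Rabat]
Visit Lagos; enqueue Lima → queue [Milan, Perth, Vilnius, Delhi, Kigali, Sofia, Manila, Oslo, Rabat, Lima]
Visit Milan; enqueue Accra, Porto, Seoul → queue [Perth, Vilnius, Delhi, Kigali, Sofia, Manila, Oslo, Rabat, Lima, Accra, Porto, Seoul]
Visit Perth → queue [Vilnius, Delhi, Kigali, Sofia, Manila, Oslo, Rabat, Lima, Accra, Porto, Seoul]
Visit Vilnius; enqueue Quito → queue [Delhi, Kigali, Sofia, Manila, Oslo, Rabat, Lima, Accra, Porto, Seoul, Quito]
Visit Delhi → queue [Kigali, Sofia, Manila, Oslo, Rabat, Lima, Accra, Porto, Seoul, Quito]
Visit Kigali → queue [Sofia, Manila, Oslo, Rabat, Lima, Accra, Porto, Seoul, Quito]
Visit Sofia → queue [Manila, Oslo, Rabat, Lima, Accra, Porto, Seoul, Quito]
Visit Manila → queue [Oslo, Rabat, Lima, Accra, Porto, Seoul, Quito]
Visit Oslo → queue [Rabat, Lima, Accra, Porto, Seoul, Quito]
Visit Rabat; enqueue Doha → queue [Lima, Accra, Porto, Seoul, Quito, Doha]
Visit Lima → queue [Accra, Porto, Seoul, Quito, Doha]
Visit Accra → queue [Porto, Seoul, Quito, Doha]
Visit Porto → queue [Seoul, Quito, Doha]
Visit Seoul → queue [Quito, Doha]
Visit Quito → queue [Doha]
Visit Doha → queue []

Visit order: Tokyo, Dakar, Dubai, Lagos, Milan, Perth, Vilnius, Delhi, Kigali, Sofia, Manila, Oslo, Rabat, Lima, Accra, Porto, Seoul, Quito, Doha

Rabat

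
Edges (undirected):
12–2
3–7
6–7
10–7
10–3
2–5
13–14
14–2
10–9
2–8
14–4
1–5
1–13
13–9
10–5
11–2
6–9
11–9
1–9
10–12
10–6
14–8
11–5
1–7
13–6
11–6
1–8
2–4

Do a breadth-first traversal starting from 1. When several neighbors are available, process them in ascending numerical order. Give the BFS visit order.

Visit 1; enqueue 5, 7, 8, 9, 13 → queue [5, 7, 8, 9, 13]
Visit 5; enqueue 2, 10, 11 → queue [7, 8, 9, 13, 2, 10, 11]
Visit 7; enqueue 3, 6 → queue [8, 9, 13, 2, 10, 11, 3, 6]
Visit 8; enqueue 14 → queue [9, 13, 2, 10, 11, 3, 6, 14]
Visit 9 → queue [13, 2, 10, 11, 3, 6, 14]
Visit 13 → queue [2, 10, 11, 3, 6, 14]
Visit 2; enqueue 4, 12 → queue [10, 11, 3, 6, 14, 4, 12]
Visit 10 → queue [11, 3, 6, 14, 4, 12]
Visit 11 → queue [3, 6, 14, 4, 12]
Visit 3 → queue [6, 14, 4, 12]
Visit 6 → queue [14, 4, 12]
Visit 14 → queue [4, 12]
Visit 4 → queue [12]
Visit 12 → queue []

1, 5, 7, 8, 9, 13, 2, 10, 11, 3, 6, 14, 4, 12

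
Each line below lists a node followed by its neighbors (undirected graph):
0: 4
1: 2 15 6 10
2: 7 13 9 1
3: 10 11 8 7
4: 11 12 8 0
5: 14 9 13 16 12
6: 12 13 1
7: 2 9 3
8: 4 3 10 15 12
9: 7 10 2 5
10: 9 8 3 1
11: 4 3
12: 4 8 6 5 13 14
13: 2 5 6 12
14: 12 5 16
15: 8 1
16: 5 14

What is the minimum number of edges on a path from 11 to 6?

Level 0: 11
Level 1: 3, 4
Level 2: 0, 7, 8, 10, 12
Level 3: 1, 2, 5, 6, 9, 13, 14, 15
Level 4: 16
6 first appears at level 3.

3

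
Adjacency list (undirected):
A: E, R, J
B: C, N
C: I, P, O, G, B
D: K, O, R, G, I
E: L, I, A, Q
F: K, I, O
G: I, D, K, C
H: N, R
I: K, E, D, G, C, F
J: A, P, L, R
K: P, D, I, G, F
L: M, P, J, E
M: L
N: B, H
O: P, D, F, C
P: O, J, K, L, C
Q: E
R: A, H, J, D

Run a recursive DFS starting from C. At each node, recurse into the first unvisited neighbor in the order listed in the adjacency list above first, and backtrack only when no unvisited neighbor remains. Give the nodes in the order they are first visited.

Visit C
C → I
I → K
K → P
P → O
O → D
D → R
R → A
A → E
E → L
L → M
L → J
E → Q
R → H
H → N
N → B
D → G
O → F

C → I → K → P → O → D → R → A → E → L → M → J → Q → H → N → B → G → F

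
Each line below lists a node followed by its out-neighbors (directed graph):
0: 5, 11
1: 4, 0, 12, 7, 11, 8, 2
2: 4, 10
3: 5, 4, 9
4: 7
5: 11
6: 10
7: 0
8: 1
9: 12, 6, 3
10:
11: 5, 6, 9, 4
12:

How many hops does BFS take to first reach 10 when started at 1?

Level 0: 1
Level 1: 0, 2, 4, 7, 8, 11, 12
Level 2: 5, 6, 9, 10
Level 3: 3
10 first appears at level 2.

2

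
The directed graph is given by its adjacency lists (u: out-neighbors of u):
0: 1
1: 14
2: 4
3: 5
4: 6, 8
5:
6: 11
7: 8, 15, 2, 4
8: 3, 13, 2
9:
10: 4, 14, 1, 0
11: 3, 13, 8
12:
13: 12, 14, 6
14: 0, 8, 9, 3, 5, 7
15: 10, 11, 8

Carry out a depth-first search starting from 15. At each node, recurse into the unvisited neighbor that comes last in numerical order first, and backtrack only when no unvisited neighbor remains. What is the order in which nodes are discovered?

15 → 11 → 13 → 14 → 9 → 8 → 3 → 5 → 2 → 4 → 6 → 7 → 0 → 1 → 12 → 10

Visit 15
15 → 11
11 → 13
13 → 14
14 → 9
14 → 8
8 → 3
3 → 5
8 → 2
2 → 4
4 → 6
14 → 7
14 → 0
0 → 1
13 → 12
15 → 10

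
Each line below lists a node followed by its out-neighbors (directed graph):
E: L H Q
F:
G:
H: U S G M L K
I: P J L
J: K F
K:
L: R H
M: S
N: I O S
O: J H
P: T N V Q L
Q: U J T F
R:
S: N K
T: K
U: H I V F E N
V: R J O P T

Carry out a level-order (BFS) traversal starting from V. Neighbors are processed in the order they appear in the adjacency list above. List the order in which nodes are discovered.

Visit V; enqueue R, J, O, P, T → queue [R, J, O, P, T]
Visit R → queue [J, O, P, T]
Visit J; enqueue K, F → queue [O, P, T, K, F]
Visit O; enqueue H → queue [P, T, K, F, H]
Visit P; enqueue N, Q, L → queue [T, K, F, H, N, Q, L]
Visit T → queue [K, F, H, N, Q, L]
Visit K → queue [F, H, N, Q, L]
Visit F → queue [H, N, Q, L]
Visit H; enqueue U, S, G, M → queue [N, Q, L, U, S, G, M]
Visit N; enqueue I → queue [Q, L, U, S, G, M, I]
Visit Q → queue [L, U, S, G, M, I]
Visit L → queue [U, S, G, M, I]
Visit U; enqueue E → queue [S, G, M, I, E]
Visit S → queue [G, M, I, E]
Visit G → queue [M, I, E]
Visit M → queue [I, E]
Visit I → queue [E]
Visit E → queue []

V -> R -> J -> O -> P -> T -> K -> F -> H -> N -> Q -> L -> U -> S -> G -> M -> I -> E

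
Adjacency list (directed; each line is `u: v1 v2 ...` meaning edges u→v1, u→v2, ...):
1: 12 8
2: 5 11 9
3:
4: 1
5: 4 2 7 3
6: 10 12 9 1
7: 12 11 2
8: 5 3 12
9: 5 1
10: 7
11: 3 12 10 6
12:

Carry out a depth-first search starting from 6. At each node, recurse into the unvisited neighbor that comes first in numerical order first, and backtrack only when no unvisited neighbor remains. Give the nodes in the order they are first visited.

Visit 6
6 → 1
1 → 8
8 → 3
8 → 5
5 → 2
2 → 9
2 → 11
11 → 10
10 → 7
7 → 12
5 → 4

6 -> 1 -> 8 -> 3 -> 5 -> 2 -> 9 -> 11 -> 10 -> 7 -> 12 -> 4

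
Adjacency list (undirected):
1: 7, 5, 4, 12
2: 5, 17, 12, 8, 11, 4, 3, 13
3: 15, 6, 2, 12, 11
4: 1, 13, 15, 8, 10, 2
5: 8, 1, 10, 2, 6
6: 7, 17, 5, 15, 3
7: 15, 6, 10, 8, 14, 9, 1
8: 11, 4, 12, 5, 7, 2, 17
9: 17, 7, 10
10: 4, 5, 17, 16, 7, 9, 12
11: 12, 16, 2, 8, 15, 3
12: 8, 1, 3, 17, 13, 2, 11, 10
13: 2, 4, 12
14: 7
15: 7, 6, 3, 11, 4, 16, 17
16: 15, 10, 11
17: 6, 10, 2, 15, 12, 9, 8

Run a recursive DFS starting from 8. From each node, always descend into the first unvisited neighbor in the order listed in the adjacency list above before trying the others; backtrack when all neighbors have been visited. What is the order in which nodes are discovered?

8 11 12 1 7 15 6 17 10 4 13 2 5 3 16 9 14

Visit 8
8 → 11
11 → 12
12 → 1
1 → 7
7 → 15
15 → 6
6 → 17
17 → 10
10 → 4
4 → 13
13 → 2
2 → 5
2 → 3
10 → 16
10 → 9
7 → 14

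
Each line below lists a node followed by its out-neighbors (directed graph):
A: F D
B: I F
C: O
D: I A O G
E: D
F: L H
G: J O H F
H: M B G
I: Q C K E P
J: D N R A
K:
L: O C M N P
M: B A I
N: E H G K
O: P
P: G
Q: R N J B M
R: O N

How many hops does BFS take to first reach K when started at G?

3

Level 0: G
Level 1: F, H, J, O
Level 2: A, B, D, L, M, N, P, R
Level 3: C, E, I, K
Level 4: Q
K first appears at level 3.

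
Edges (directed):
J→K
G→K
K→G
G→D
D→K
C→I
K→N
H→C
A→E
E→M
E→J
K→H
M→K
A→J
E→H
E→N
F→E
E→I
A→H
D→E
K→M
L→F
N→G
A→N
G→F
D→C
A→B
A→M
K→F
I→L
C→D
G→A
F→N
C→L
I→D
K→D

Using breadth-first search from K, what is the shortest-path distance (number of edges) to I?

Level 0: K
Level 1: D, F, G, H, M, N
Level 2: A, C, E
Level 3: B, I, J, L
I first appears at level 3.

3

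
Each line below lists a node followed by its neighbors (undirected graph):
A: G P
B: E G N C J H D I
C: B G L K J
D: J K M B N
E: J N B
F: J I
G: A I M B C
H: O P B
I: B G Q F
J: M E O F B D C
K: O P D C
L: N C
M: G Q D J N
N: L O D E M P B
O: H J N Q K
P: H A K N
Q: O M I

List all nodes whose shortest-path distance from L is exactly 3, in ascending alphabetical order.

A, F, H, I, Q

Level 0: L
Level 1: C, N
Level 2: B, D, E, G, J, K, M, O, P
Level 3: A, F, H, I, Q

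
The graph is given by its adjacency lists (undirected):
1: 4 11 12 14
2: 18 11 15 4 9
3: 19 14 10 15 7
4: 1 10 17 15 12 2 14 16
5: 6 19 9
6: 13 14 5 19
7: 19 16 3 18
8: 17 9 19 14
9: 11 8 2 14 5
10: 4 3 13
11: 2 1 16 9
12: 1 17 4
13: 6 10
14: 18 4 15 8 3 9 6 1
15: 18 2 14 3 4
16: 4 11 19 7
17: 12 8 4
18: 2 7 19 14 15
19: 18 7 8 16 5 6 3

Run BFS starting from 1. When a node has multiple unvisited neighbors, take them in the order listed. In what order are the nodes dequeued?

Visit 1; enqueue 4, 11, 12, 14 → queue [4, 11, 12, 14]
Visit 4; enqueue 10, 17, 15, 2, 16 → queue [11, 12, 14, 10, 17, 15, 2, 16]
Visit 11; enqueue 9 → queue [12, 14, 10, 17, 15, 2, 16, 9]
Visit 12 → queue [14, 10, 17, 15, 2, 16, 9]
Visit 14; enqueue 18, 8, 3, 6 → queue [10, 17, 15, 2, 16, 9, 18, 8, 3, 6]
Visit 10; enqueue 13 → queue [17, 15, 2, 16, 9, 18, 8, 3, 6, 13]
Visit 17 → queue [15, 2, 16, 9, 18, 8, 3, 6, 13]
Visit 15 → queue [2, 16, 9, 18, 8, 3, 6, 13]
Visit 2 → queue [16, 9, 18, 8, 3, 6, 13]
Visit 16; enqueue 19, 7 → queue [9, 18, 8, 3, 6, 13, 19, 7]
Visit 9; enqueue 5 → queue [18, 8, 3, 6, 13, 19, 7, 5]
Visit 18 → queue [8, 3, 6, 13, 19, 7, 5]
Visit 8 → queue [3, 6, 13, 19, 7, 5]
Visit 3 → queue [6, 13, 19, 7, 5]
Visit 6 → queue [13, 19, 7, 5]
Visit 13 → queue [19, 7, 5]
Visit 19 → queue [7, 5]
Visit 7 → queue [5]
Visit 5 → queue []

1 4 11 12 14 10 17 15 2 16 9 18 8 3 6 13 19 7 5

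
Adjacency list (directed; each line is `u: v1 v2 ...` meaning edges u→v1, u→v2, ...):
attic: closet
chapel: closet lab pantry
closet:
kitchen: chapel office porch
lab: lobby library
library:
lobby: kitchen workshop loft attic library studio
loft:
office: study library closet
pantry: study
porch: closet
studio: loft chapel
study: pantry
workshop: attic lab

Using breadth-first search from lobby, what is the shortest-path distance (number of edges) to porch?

2

Level 0: lobby
Level 1: attic, kitchen, library, loft, studio, workshop
Level 2: chapel, closet, lab, office, porch
Level 3: pantry, study
porch first appears at level 2.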